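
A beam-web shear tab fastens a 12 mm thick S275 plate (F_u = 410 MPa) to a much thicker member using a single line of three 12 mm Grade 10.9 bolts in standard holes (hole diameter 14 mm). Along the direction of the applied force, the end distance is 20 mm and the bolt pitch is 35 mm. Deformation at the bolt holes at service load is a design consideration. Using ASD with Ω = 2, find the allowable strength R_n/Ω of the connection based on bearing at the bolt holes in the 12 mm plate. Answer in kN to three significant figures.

Per bolt r_n = 1.2 l_c t F_u ≤ 2.4 d t F_u; upper limit = 2.4 × 12 × 12 × 410 / 1000 = 141.7 kN.
Edge bolt: l_c = 20 − 14/2 = 13 mm → 1.2 × 13 × 12 × 410 / 1000 = 76.75 → r_n = 76.75 kN.
Interior bolts: l_c = 35 − 14 = 21 mm → 1.2 × 21 × 12 × 410 / 1000 = 124 → r_n = 124 kN.
R_n = 1 × 76.75 + 2 × 124 = 324.7 kN.
Allowable strength R_n/Ω = 324.7 / 2 = 162 kN.

162 kN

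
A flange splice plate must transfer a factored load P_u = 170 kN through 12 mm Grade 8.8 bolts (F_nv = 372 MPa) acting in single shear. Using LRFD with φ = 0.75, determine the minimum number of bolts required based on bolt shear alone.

A_b = π·12²/4 = 113.1 mm².
Per-bolt design strength φR_n = 0.75 × 372 × 113.1 × 1 / 1000 = 31.55 kN.
n ≥ 170 / 31.55 = 5.388 → use 6 bolts.

6 bolts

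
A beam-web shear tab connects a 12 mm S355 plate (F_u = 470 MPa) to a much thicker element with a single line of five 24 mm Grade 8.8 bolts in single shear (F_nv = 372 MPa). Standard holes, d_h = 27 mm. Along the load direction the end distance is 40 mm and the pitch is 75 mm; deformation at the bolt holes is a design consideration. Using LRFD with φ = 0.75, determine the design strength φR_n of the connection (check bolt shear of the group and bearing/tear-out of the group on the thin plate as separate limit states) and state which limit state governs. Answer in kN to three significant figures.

Bolt shear: A_b = π·24²/4 = 452.4 mm²; R_n = 372 × 452.4 × 5 × 1 / 1000 = 841.4 kN → 0.75 × 841.4 = 631 kN.
Bearing (1.2 l_c t F_u ≤ 2.4 d t F_u): upper limit = 2.4·24·12·470 / 1000 = 324.9 kN.
  Edge l_c = 40 − 27/2 = 26.5 → r_n = 179.4 kN; interior l_c = 75 − 27 = 48 → r_n = 324.9 kN.
  R_n,bearing = 1·179.4 + 4·324.9 = 1479 kN → 0.75 × 1479 = 1110 kN.
Bolt shear governs: 631 kN.

631 kN (bolt shear governs)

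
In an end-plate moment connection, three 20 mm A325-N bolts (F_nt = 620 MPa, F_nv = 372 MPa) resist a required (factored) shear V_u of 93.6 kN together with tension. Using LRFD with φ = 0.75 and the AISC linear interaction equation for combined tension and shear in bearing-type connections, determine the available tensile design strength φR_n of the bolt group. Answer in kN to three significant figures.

A_b = π·20²/4 = 314.2 mm²; f_rv = 93.6 × 1000 / (3 × 314.2) = 99.31 MPa.
F'_nt = 1.3 F_nt − (F_nt / φF_nv) f_rv = 1.3·620 − (620/(0.75·372))·99.31 = 585.3 MPa, capped at F_nt → F'_nt = 585.3 MPa.
R_n = F'_nt · A_b · n = 585.3 × 314.2 × 3 / 1000 = 551.6 kN.
Design strength φR_n = 0.75 × 551.6 = 414 kN.

414 kN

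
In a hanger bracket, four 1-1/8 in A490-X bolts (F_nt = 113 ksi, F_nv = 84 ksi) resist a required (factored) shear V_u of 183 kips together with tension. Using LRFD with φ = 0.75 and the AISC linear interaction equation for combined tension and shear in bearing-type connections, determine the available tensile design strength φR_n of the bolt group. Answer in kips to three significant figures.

192 kips

A_b = π·1.125²/4 = 0.994 in²; f_rv = 183 / (4 × 0.994) = 46.03 ksi.
F'_nt = 1.3 F_nt − (F_nt / φF_nv) f_rv = 1.3·113 − (113/(0.75·84))·46.03 = 64.35 ksi, capped at F_nt → F'_nt = 64.35 ksi.
R_n = F'_nt · A_b · n = 64.35 × 0.994 × 4 = 255.8 kips.
Design strength φR_n = 0.75 × 255.8 = 192 kips.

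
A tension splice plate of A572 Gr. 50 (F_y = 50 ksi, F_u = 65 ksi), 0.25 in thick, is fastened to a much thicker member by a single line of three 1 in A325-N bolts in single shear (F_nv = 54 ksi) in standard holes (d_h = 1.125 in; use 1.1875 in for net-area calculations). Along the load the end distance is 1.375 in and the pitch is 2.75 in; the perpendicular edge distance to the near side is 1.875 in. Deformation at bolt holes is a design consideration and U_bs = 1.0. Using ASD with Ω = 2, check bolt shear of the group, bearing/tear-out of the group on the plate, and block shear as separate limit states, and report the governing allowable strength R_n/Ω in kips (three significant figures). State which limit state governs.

29.5 kips (block shear governs)

Bolt shear: A_b = π·1²/4 = 0.7854 in²; R_n = 54 × 0.7854 × 3 × 1 = 127.2 kips → 127.2 / 2 = 63.6 kips.
Bearing: edge l_c = 0.8125, r_n = 15.84 kips; interior l_c = 1.625, r_n = 31.69 kips; R_n = 15.84 + 2·31.69 = 79.22 kips → 39.6 kips.
Block shear: A_gv = 1.719, A_nv = 0.9766, A_nt = 0.3203 in²; R_n = min(0.6F_uA_nv, 0.6F_yA_gv) + U_bs·F_u·A_nt = 58.91 kips → 29.5 kips.
Block shear governs: 29.5 kips.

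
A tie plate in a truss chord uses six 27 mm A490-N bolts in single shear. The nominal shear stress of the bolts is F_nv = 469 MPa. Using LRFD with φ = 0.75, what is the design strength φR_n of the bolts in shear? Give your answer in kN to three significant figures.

A_b = π × 27² / 4 = 572.6 mm².
R_n = F_nv · A_b · n · n_s = 469 × 572.6 × 6 × 1 / 1000 = 1611 kN.
Design strength φR_n = 0.75 × 1611 = 1210 kN.

1210 kN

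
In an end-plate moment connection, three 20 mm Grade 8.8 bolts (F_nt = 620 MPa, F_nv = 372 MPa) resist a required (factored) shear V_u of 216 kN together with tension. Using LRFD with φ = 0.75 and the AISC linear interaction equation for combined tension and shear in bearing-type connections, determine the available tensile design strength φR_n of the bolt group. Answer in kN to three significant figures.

210 kN

A_b = π·20²/4 = 314.2 mm²; f_rv = 216 × 1000 / (3 × 314.2) = 229.2 MPa.
F'_nt = 1.3 F_nt − (F_nt / φF_nv) f_rv = 1.3·620 − (620/(0.75·372))·229.2 = 296.7 MPa, capped at F_nt → F'_nt = 296.7 MPa.
R_n = F'_nt · A_b · n = 296.7 × 314.2 × 3 / 1000 = 279.6 kN.
Design strength φR_n = 0.75 × 279.6 = 210 kN.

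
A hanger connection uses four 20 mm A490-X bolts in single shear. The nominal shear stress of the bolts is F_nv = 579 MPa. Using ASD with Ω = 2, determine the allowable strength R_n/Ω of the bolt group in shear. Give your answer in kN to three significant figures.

A_b = π × 20² / 4 = 314.2 mm².
R_n = F_nv · A_b · n · n_s = 579 × 314.2 × 4 × 1 / 1000 = 727.6 kN.
Allowable strength R_n/Ω = 727.6 / 2 = 364 kN.

364 kN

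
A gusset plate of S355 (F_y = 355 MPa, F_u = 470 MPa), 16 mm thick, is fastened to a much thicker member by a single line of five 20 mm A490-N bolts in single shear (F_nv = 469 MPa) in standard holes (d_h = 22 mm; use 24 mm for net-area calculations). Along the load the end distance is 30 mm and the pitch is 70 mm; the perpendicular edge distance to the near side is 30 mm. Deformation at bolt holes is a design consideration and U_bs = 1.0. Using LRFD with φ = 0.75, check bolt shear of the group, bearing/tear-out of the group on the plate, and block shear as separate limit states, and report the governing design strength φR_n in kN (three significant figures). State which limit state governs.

Bolt shear: A_b = π·20²/4 = 314.2 mm²; R_n = 469 × 314.2 × 5 × 1 / 1000 = 736.7 kN → 0.75 × 736.7 = 553 kN.
Bearing: edge l_c = 19, r_n = 171.5 kN; interior l_c = 48, r_n = 361 kN; R_n = 171.5 + 4·361 = 1615 kN → 1210 kN.
Block shear: A_gv = 4960, A_nv = 3232, A_nt = 288 mm²; R_n = min(0.6F_uA_nv, 0.6F_yA_gv) + U_bs·F_u·A_nt = 1047 kN → 785 kN.
Bolt shear governs: 553 kN.

553 kN (bolt shear governs)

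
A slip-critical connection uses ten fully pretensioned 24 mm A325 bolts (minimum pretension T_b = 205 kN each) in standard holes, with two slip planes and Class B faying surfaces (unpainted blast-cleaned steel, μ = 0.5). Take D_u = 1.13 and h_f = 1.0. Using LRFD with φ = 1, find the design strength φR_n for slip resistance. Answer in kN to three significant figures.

R_n = μ · D_u · h_f · T_b · n_s · n_b = 0.5 × 1.13 × 1.0 × 205 × 2 × 10 = 2316 kN.
Design strength φR_n = 1 × 2316 = 2320 kN.

2320 kN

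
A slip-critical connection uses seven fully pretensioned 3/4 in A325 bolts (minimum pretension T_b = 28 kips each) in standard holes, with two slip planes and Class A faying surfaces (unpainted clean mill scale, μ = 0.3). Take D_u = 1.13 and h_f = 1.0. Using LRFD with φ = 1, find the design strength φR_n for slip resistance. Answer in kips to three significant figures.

133 kips

R_n = μ · D_u · h_f · T_b · n_s · n_b = 0.3 × 1.13 × 1.0 × 28 × 2 × 7 = 132.9 kips.
Design strength φR_n = 1 × 132.9 = 133 kips.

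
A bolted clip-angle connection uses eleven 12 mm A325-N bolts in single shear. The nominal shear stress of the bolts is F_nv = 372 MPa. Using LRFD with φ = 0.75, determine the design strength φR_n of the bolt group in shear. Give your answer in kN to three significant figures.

A_b = π × 12² / 4 = 113.1 mm².
R_n = F_nv · A_b · n · n_s = 372 × 113.1 × 11 × 1 / 1000 = 462.8 kN.
Design strength φR_n = 0.75 × 462.8 = 347 kN.

347 kN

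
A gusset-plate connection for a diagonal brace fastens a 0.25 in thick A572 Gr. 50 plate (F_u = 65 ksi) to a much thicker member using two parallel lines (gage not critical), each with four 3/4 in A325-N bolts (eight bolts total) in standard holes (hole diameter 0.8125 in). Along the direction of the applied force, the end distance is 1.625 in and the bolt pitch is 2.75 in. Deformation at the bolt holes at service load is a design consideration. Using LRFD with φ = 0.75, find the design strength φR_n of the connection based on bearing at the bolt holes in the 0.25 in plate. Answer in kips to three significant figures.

167 kips

Per bolt r_n = 1.2 l_c t F_u ≤ 2.4 d t F_u; upper limit = 2.4 × 0.75 × 0.25 × 65 = 29.25 kips.
Edge bolt: l_c = 1.625 − 0.8125/2 = 1.219 in → 1.2 × 1.219 × 0.25 × 65 = 23.77 → r_n = 23.77 kips.
Interior bolts: l_c = 2.75 − 0.8125 = 1.938 in → 1.2 × 1.938 × 0.25 × 65 = 37.78 → r_n = 29.25 kips.
R_n = 2 × 23.77 + 6 × 29.25 = 223 kips.
Design strength φR_n = 0.75 × 223 = 167 kips.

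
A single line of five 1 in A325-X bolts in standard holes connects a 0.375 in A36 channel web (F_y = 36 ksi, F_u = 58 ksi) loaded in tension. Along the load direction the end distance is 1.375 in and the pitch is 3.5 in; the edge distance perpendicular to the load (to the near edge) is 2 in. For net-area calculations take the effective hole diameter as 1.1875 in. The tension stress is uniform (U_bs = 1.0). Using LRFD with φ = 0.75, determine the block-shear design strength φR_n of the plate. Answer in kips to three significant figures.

Shear plane L_v = 1.375 + 4·3.5 = 15.38 in; A_gv = 15.38 × 0.375 = 5.766 in².
A_nv = (15.38 − 4.5·1.1875) × 0.375 = 3.762 in².
A_nt = (2 − 0.5·1.1875) × 0.375 = 0.5273 in².
0.6 F_u A_nv = 130.9 kips; 0.6 F_y A_gv = 124.5 kips → shear yielding governs the shear term.
R_n = 124.5 + 1.0 × 58 × 0.5273 = 155.1 kips.
Design strength φR_n = 0.75 × 155.1 = 116 kips.

116 kips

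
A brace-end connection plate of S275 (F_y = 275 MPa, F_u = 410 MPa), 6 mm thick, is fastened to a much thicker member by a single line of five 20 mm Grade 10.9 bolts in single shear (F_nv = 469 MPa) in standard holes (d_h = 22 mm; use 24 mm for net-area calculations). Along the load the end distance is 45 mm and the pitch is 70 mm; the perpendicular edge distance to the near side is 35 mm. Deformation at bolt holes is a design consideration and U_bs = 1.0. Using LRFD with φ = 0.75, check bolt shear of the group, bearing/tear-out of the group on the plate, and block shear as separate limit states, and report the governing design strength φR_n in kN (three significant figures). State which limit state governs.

Bolt shear: A_b = π·20²/4 = 314.2 mm²; R_n = 469 × 314.2 × 5 × 1 / 1000 = 736.7 kN → 0.75 × 736.7 = 553 kN.
Bearing: edge l_c = 34, r_n = 100.4 kN; interior l_c = 48, r_n = 118.1 kN; R_n = 100.4 + 4·118.1 = 572.7 kN → 430 kN.
Block shear: A_gv = 1950, A_nv = 1302, A_nt = 138 mm²; R_n = min(0.6F_uA_nv, 0.6F_yA_gv) + U_bs·F_u·A_nt = 376.9 kN → 283 kN.
Block shear governs: 283 kN.

283 kN (block shear governs)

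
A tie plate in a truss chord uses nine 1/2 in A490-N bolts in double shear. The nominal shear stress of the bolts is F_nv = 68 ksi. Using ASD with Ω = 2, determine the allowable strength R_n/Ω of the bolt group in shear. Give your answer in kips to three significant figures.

A_b = π × 0.5² / 4 = 0.1963 in².
R_n = F_nv · A_b · n · n_s = 68 × 0.1963 × 9 × 2 = 240.3 kips.
Allowable strength R_n/Ω = 240.3 / 2 = 120 kips.

120 kips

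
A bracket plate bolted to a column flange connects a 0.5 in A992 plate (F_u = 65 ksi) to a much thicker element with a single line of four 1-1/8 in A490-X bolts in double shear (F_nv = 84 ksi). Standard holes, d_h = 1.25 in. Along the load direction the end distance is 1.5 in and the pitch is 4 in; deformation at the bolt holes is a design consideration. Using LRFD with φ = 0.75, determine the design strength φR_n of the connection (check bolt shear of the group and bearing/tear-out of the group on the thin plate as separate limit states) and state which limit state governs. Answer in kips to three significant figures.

Bolt shear: A_b = π·1.125²/4 = 0.994 in²; R_n = 84 × 0.994 × 4 × 2 = 668 kips → 0.75 × 668 = 501 kips.
Bearing (1.2 l_c t F_u ≤ 2.4 d t F_u): upper limit = 2.4·1.125·0.5·65 = 87.75 kips.
  Edge l_c = 1.5 − 1.25/2 = 0.875 → r_n = 34.12 kips; interior l_c = 4 − 1.25 = 2.75 → r_n = 87.75 kips.
  R_n,bearing = 1·34.12 + 3·87.75 = 297.4 kips → 0.75 × 297.4 = 223 kips.
Bearing governs: 223 kips.

223 kips (bearing governs)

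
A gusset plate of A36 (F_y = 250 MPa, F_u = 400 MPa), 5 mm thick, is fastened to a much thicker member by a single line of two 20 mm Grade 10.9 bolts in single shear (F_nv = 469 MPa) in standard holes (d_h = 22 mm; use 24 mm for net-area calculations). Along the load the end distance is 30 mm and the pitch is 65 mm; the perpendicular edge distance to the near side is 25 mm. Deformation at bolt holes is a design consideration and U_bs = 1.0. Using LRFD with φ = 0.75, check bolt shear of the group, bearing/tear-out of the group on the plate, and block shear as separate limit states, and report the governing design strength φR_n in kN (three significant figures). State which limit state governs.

72.6 kN (block shear governs)

Bolt shear: A_b = π·20²/4 = 314.2 mm²; R_n = 469 × 314.2 × 2 × 1 / 1000 = 294.7 kN → 0.75 × 294.7 = 221 kN.
Bearing: edge l_c = 19, r_n = 45.6 kN; interior l_c = 43, r_n = 96 kN; R_n = 45.6 + 1·96 = 141.6 kN → 106 kN.
Block shear: A_gv = 475, A_nv = 295, A_nt = 65 mm²; R_n = min(0.6F_uA_nv, 0.6F_yA_gv) + U_bs·F_u·A_nt = 96.8 kN → 72.6 kN.
Block shear governs: 72.6 kN.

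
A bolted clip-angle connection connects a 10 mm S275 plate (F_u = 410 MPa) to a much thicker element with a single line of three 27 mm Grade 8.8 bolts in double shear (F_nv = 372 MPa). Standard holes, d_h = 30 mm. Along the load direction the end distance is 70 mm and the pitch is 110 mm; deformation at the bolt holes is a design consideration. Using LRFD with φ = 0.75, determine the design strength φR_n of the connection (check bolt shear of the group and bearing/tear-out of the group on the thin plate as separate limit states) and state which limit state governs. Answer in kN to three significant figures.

598 kN (bearing governs)

Bolt shear: A_b = π·27²/4 = 572.6 mm²; R_n = 372 × 572.6 × 3 × 2 / 1000 = 1278 kN → 0.75 × 1278 = 958 kN.
Bearing (1.2 l_c t F_u ≤ 2.4 d t F_u): upper limit = 2.4·27·10·410 / 1000 = 265.7 kN.
  Edge l_c = 70 − 30/2 = 55 → r_n = 265.7 kN; interior l_c = 110 − 30 = 80 → r_n = 265.7 kN.
  R_n,bearing = 1·265.7 + 2·265.7 = 797 kN → 0.75 × 797 = 598 kN.
Bearing governs: 598 kN.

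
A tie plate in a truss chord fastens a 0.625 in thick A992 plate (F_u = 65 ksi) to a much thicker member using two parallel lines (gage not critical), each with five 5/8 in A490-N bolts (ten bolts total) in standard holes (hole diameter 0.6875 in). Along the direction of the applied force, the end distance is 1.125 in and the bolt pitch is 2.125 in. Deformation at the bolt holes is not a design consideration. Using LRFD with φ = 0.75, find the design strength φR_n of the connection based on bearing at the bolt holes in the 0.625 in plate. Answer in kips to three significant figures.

Per bolt r_n = 1.5 l_c t F_u ≤ 3.0 d t F_u; upper limit = 3.0 × 0.625 × 0.625 × 65 = 76.17 kips.
Edge bolt: l_c = 1.125 − 0.6875/2 = 0.7812 in → 1.5 × 0.7812 × 0.625 × 65 = 47.61 → r_n = 47.61 kips.
Interior bolts: l_c = 2.125 − 0.6875 = 1.438 in → 1.5 × 1.438 × 0.625 × 65 = 87.6 → r_n = 76.17 kips.
R_n = 2 × 47.61 + 8 × 76.17 = 704.6 kips.
Design strength φR_n = 0.75 × 704.6 = 528 kips.

528 kips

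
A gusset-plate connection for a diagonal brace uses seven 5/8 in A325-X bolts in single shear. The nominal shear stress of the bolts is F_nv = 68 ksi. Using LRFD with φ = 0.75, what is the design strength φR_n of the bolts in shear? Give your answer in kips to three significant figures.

110 kips

A_b = π × 0.625² / 4 = 0.3068 in².
R_n = F_nv · A_b · n · n_s = 68 × 0.3068 × 7 × 1 = 146 kips.
Design strength φR_n = 0.75 × 146 = 110 kips.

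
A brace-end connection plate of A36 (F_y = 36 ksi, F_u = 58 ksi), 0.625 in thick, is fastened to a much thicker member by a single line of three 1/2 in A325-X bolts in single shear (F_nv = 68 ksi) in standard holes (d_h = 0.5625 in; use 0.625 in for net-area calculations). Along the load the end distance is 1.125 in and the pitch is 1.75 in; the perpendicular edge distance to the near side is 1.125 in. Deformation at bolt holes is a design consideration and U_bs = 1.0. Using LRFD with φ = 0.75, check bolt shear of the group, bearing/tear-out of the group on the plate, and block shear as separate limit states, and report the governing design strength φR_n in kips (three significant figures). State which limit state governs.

Bolt shear: A_b = π·0.5²/4 = 0.1963 in²; R_n = 68 × 0.1963 × 3 × 1 = 40.06 kips → 0.75 × 40.06 = 30 kips.
Bearing: edge l_c = 0.8438, r_n = 36.7 kips; interior l_c = 1.188, r_n = 43.5 kips; R_n = 36.7 + 2·43.5 = 123.7 kips → 92.8 kips.
Block shear: A_gv = 2.891, A_nv = 1.914, A_nt = 0.5078 in²; R_n = min(0.6F_uA_nv, 0.6F_yA_gv) + U_bs·F_u·A_nt = 91.89 kips → 68.9 kips.
Bolt shear governs: 30 kips.

30 kips (bolt shear governs)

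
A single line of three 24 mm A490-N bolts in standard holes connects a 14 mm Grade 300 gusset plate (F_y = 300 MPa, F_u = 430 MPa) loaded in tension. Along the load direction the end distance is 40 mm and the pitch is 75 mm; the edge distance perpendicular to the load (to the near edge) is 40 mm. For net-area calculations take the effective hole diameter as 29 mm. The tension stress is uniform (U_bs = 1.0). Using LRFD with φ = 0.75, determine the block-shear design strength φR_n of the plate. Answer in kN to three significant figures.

Shear plane L_v = 40 + 2·75 = 190 mm; A_gv = 190 × 14 = 2660 mm².
A_nv = (190 − 2.5·29) × 14 = 1645 mm².
A_nt = (40 − 0.5·29) × 14 = 357 mm².
0.6 F_u A_nv = 424.4 kN; 0.6 F_y A_gv = 478.8 kN → shear rupture governs the shear term.
R_n = 424.4 + 1.0 × 430 × 357 / 1000 = 577.9 kN.
Design strength φR_n = 0.75 × 577.9 = 433 kN.

433 kN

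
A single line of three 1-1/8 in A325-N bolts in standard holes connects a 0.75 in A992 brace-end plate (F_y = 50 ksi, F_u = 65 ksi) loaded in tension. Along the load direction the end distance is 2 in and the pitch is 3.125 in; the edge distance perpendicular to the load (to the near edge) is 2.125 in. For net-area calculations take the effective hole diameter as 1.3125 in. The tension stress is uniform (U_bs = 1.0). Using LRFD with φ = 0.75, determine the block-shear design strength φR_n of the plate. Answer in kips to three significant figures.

163 kips

Shear plane L_v = 2 + 2·3.125 = 8.25 in; A_gv = 8.25 × 0.75 = 6.188 in².
A_nv = (8.25 − 2.5·1.3125) × 0.75 = 3.727 in².
A_nt = (2.125 − 0.5·1.3125) × 0.75 = 1.102 in².
0.6 F_u A_nv = 145.3 kips; 0.6 F_y A_gv = 185.6 kips → shear rupture governs the shear term.
R_n = 145.3 + 1.0 × 65 × 1.102 = 216.9 kips.
Design strength φR_n = 0.75 × 216.9 = 163 kips.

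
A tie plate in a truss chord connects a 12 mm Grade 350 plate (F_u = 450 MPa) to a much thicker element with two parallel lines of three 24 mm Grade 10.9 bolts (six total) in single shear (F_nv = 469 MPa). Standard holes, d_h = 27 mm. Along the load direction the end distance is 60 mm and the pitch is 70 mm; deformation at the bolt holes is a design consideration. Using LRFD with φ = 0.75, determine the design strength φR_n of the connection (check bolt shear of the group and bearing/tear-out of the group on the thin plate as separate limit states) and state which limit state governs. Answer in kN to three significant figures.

955 kN (bolt shear governs)

Bolt shear: A_b = π·24²/4 = 452.4 mm²; R_n = 469 × 452.4 × 6 × 1 / 1000 = 1273 kN → 0.75 × 1273 = 955 kN.
Bearing (1.2 l_c t F_u ≤ 2.4 d t F_u): upper limit = 2.4·24·12·450 / 1000 = 311 kN.
  Edge l_c = 60 − 27/2 = 46.5 → r_n = 301.3 kN; interior l_c = 70 − 27 = 43 → r_n = 278.6 kN.
  R_n,bearing = 2·301.3 + 4·278.6 = 1717 kN → 0.75 × 1717 = 1290 kN.
Bolt shear governs: 955 kN.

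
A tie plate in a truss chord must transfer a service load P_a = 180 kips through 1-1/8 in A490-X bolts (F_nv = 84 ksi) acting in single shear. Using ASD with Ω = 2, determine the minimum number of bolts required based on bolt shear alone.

A_b = π·1.125²/4 = 0.994 in².
Per-bolt allowable strength R_n/Ω = 84 × 0.994 × 1 / 2 = 41.75 kips.
n ≥ 180 / 41.75 = 4.311 → use 5 bolts.

5 bolts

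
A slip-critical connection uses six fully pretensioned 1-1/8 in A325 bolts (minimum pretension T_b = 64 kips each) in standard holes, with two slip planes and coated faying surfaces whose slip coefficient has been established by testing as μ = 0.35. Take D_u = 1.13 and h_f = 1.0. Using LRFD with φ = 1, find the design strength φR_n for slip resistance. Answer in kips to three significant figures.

R_n = μ · D_u · h_f · T_b · n_s · n_b = 0.35 × 1.13 × 1.0 × 64 × 2 × 6 = 303.7 kips.
Design strength φR_n = 1 × 303.7 = 304 kips.

304 kips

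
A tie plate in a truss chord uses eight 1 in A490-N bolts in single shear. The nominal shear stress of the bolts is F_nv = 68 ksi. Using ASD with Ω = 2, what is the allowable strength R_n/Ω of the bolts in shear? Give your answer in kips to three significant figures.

214 kips

A_b = π × 1² / 4 = 0.7854 in².
R_n = F_nv · A_b · n · n_s = 68 × 0.7854 × 8 × 1 = 427.3 kips.
Allowable strength R_n/Ω = 427.3 / 2 = 214 kips.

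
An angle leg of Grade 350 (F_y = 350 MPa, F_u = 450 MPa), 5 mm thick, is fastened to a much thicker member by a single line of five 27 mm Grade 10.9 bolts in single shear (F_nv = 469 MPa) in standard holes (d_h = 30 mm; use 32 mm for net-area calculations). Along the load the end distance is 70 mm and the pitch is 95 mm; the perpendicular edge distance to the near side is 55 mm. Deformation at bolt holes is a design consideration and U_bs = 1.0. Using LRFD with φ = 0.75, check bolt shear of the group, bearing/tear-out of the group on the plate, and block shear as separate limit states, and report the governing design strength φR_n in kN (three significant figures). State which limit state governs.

376 kN (block shear governs)

Bolt shear: A_b = π·27²/4 = 572.6 mm²; R_n = 469 × 572.6 × 5 × 1 / 1000 = 1343 kN → 0.75 × 1343 = 1010 kN.
Bearing: edge l_c = 55, r_n = 145.8 kN; interior l_c = 65, r_n = 145.8 kN; R_n = 145.8 + 4·145.8 = 729 kN → 547 kN.
Block shear: A_gv = 2250, A_nv = 1530, A_nt = 195 mm²; R_n = min(0.6F_uA_nv, 0.6F_yA_gv) + U_bs·F_u·A_nt = 500.9 kN → 376 kN.
Block shear governs: 376 kN.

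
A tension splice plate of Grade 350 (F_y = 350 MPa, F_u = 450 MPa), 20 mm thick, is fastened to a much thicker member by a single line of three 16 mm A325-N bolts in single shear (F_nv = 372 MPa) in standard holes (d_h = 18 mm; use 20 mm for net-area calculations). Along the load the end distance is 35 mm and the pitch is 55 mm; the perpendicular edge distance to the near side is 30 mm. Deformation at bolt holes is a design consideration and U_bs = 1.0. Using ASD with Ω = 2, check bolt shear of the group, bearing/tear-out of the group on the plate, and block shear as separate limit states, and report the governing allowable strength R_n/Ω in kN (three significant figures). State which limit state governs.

112 kN (bolt shear governs)

Bolt shear: A_b = π·16²/4 = 201.1 mm²; R_n = 372 × 201.1 × 3 × 1 / 1000 = 224.4 kN → 224.4 / 2 = 112 kN.
Bearing: edge l_c = 26, r_n = 280.8 kN; interior l_c = 37, r_n = 345.6 kN; R_n = 280.8 + 2·345.6 = 972 kN → 486 kN.
Block shear: A_gv = 2900, A_nv = 1900, A_nt = 400 mm²; R_n = min(0.6F_uA_nv, 0.6F_yA_gv) + U_bs·F_u·A_nt = 693 kN → 346 kN.
Bolt shear governs: 112 kN.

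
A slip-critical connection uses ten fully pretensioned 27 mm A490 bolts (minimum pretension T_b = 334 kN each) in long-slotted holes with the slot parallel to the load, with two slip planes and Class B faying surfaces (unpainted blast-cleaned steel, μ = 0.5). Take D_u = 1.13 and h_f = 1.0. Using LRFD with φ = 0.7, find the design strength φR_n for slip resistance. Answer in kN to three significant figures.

R_n = μ · D_u · h_f · T_b · n_s · n_b = 0.5 × 1.13 × 1.0 × 334 × 2 × 10 = 3774 kN.
Design strength φR_n = 0.7 × 3774 = 2640 kN.

2640 kN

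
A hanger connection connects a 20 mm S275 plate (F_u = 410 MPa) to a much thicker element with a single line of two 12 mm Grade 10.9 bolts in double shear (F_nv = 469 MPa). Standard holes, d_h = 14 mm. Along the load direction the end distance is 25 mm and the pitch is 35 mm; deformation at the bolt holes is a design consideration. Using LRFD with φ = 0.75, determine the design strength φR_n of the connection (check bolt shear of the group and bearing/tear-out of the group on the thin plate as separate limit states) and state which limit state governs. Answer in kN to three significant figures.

159 kN (bolt shear governs)

Bolt shear: A_b = π·12²/4 = 113.1 mm²; R_n = 469 × 113.1 × 2 × 2 / 1000 = 212.2 kN → 0.75 × 212.2 = 159 kN.
Bearing (1.2 l_c t F_u ≤ 2.4 d t F_u): upper limit = 2.4·12·20·410 / 1000 = 236.2 kN.
  Edge l_c = 25 − 14/2 = 18 → r_n = 177.1 kN; interior l_c = 35 − 14 = 21 → r_n = 206.6 kN.
  R_n,bearing = 1·177.1 + 1·206.6 = 383.8 kN → 0.75 × 383.8 = 288 kN.
Bolt shear governs: 159 kN.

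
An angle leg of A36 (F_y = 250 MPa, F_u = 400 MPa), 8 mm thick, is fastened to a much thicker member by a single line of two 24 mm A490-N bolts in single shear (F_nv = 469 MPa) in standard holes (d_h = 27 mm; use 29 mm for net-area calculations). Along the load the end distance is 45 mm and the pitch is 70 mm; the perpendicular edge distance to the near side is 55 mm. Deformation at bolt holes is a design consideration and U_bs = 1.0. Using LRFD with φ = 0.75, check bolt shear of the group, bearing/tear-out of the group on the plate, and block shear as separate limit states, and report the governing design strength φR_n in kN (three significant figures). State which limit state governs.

Bolt shear: A_b = π·24²/4 = 452.4 mm²; R_n = 469 × 452.4 × 2 × 1 / 1000 = 424.3 kN → 0.75 × 424.3 = 318 kN.
Bearing: edge l_c = 31.5, r_n = 121 kN; interior l_c = 43, r_n = 165.1 kN; R_n = 121 + 1·165.1 = 286.1 kN → 215 kN.
Block shear: A_gv = 920, A_nv = 572, A_nt = 324 mm²; R_n = min(0.6F_uA_nv, 0.6F_yA_gv) + U_bs·F_u·A_nt = 266.9 kN → 200 kN.
Block shear governs: 200 kN.

200 kN (block shear governs)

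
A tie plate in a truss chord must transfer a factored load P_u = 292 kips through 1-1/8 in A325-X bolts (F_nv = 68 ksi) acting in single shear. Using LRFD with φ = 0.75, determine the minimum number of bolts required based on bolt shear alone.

A_b = π·1.125²/4 = 0.994 in².
Per-bolt design strength φR_n = 0.75 × 68 × 0.994 × 1 = 50.69 kips.
n ≥ 292 / 50.69 = 5.76 → use 6 bolts.

6 bolts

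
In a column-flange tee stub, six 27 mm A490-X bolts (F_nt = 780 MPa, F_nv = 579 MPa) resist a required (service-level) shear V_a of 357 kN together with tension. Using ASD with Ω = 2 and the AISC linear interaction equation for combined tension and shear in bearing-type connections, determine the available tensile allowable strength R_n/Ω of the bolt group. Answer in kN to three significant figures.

A_b = π·27²/4 = 572.6 mm²; f_rv = 357 × 1000 / (6 × 572.6) = 103.9 MPa.
F'_nt = 1.3 F_nt − (Ω F_nt / F_nv) f_rv = 1.3·780 − (2·780/579)·103.9 = 734 MPa, capped at F_nt → F'_nt = 734 MPa.
R_n = F'_nt · A_b · n = 734 × 572.6 × 6 / 1000 = 2522 kN.
Allowable strength R_n/Ω = 2522 / 2 = 1260 kN.

1260 kN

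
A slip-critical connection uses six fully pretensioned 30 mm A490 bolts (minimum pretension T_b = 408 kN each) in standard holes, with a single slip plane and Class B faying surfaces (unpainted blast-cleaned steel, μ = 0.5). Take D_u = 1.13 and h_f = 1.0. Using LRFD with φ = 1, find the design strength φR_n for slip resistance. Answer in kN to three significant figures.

1380 kN

R_n = μ · D_u · h_f · T_b · n_s · n_b = 0.5 × 1.13 × 1.0 × 408 × 1 × 6 = 1383 kN.
Design strength φR_n = 1 × 1383 = 1380 kN.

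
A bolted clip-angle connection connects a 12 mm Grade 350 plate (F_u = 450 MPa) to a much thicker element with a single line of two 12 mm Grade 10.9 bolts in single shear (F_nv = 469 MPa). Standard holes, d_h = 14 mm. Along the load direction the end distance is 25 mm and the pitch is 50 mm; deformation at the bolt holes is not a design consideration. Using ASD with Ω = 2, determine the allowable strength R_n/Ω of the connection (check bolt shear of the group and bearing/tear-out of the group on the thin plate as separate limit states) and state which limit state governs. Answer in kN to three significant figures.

Bolt shear: A_b = π·12²/4 = 113.1 mm²; R_n = 469 × 113.1 × 2 × 1 / 1000 = 106.1 kN → 106.1 / 2 = 53 kN.
Bearing (1.5 l_c t F_u ≤ 3.0 d t F_u): upper limit = 3.0·12·12·450 / 1000 = 194.4 kN.
  Edge l_c = 25 − 14/2 = 18 → r_n = 145.8 kN; interior l_c = 50 − 14 = 36 → r_n = 194.4 kN.
  R_n,bearing = 1·145.8 + 1·194.4 = 340.2 kN → 340.2 / 2 = 170 kN.
Bolt shear governs: 53 kN.

53 kN (bolt shear governs)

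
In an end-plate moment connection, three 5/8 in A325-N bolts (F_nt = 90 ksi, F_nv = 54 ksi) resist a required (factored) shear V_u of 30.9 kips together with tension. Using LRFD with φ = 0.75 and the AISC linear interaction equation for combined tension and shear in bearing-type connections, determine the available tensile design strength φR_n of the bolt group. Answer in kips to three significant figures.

29.3 kips

A_b = π·0.625²/4 = 0.3068 in²; f_rv = 30.9 / (3 × 0.3068) = 33.57 ksi.
F'_nt = 1.3 F_nt − (F_nt / φF_nv) f_rv = 1.3·90 − (90/(0.75·54))·33.57 = 42.39 ksi, capped at F_nt → F'_nt = 42.39 ksi.
R_n = F'_nt · A_b · n = 42.39 × 0.3068 × 3 = 39.02 kips.
Design strength φR_n = 0.75 × 39.02 = 29.3 kips.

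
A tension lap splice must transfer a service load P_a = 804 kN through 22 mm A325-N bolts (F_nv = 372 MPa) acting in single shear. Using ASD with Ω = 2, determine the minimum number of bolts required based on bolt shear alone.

A_b = π·22²/4 = 380.1 mm².
Per-bolt allowable strength R_n/Ω = 372 × 380.1 × 1 / 1000 / 2 = 70.7 kN.
n ≥ 804 / 70.7 = 11.37 → use 12 bolts.

12 bolts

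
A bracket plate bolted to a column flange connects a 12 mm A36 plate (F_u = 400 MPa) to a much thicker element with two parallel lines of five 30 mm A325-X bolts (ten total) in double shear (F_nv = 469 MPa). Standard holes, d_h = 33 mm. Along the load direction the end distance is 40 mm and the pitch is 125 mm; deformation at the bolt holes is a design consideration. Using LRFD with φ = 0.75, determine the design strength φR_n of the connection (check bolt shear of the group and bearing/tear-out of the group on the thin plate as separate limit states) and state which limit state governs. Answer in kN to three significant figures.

2280 kN (bearing governs)

Bolt shear: A_b = π·30²/4 = 706.9 mm²; R_n = 469 × 706.9 × 10 × 2 / 1000 = 6630 kN → 0.75 × 6630 = 4970 kN.
Bearing (1.2 l_c t F_u ≤ 2.4 d t F_u): upper limit = 2.4·30·12·400 / 1000 = 345.6 kN.
  Edge l_c = 40 − 33/2 = 23.5 → r_n = 135.4 kN; interior l_c = 125 − 33 = 92 → r_n = 345.6 kN.
  R_n,bearing = 2·135.4 + 8·345.6 = 3036 kN → 0.75 × 3036 = 2280 kN.
Bearing governs: 2280 kN.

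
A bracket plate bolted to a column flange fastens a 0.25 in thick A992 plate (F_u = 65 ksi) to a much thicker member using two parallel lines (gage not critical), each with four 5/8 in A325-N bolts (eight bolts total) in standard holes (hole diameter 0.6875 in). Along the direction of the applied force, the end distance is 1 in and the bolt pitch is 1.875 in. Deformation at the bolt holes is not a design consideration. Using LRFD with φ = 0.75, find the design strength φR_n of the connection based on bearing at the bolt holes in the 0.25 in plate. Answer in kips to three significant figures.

Per bolt r_n = 1.5 l_c t F_u ≤ 3.0 d t F_u; upper limit = 3.0 × 0.625 × 0.25 × 65 = 30.47 kips.
Edge bolt: l_c = 1 − 0.6875/2 = 0.6562 in → 1.5 × 0.6562 × 0.25 × 65 = 16 → r_n = 16 kips.
Interior bolts: l_c = 1.875 − 0.6875 = 1.188 in → 1.5 × 1.188 × 0.25 × 65 = 28.95 → r_n = 28.95 kips.
R_n = 2 × 16 + 6 × 28.95 = 205.7 kips.
Design strength φR_n = 0.75 × 205.7 = 154 kips.

154 kips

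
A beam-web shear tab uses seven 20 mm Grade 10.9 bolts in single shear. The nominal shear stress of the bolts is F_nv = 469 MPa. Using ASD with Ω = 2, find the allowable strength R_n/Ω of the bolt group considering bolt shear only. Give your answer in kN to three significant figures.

A_b = π × 20² / 4 = 314.2 mm².
R_n = F_nv · A_b · n · n_s = 469 × 314.2 × 7 × 1 / 1000 = 1031 kN.
Allowable strength R_n/Ω = 1031 / 2 = 516 kN.

516 kN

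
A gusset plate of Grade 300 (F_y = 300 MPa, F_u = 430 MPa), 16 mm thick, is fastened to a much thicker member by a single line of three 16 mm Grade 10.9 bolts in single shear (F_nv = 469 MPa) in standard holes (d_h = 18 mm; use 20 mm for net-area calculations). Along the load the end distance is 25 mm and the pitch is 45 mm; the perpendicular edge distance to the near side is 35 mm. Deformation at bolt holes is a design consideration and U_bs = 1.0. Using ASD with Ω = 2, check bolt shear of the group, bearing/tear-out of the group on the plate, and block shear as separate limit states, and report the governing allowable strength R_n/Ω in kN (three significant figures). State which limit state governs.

Bolt shear: A_b = π·16²/4 = 201.1 mm²; R_n = 469 × 201.1 × 3 × 1 / 1000 = 282.9 kN → 282.9 / 2 = 141 kN.
Bearing: edge l_c = 16, r_n = 132.1 kN; interior l_c = 27, r_n = 222.9 kN; R_n = 132.1 + 2·222.9 = 577.9 kN → 289 kN.
Block shear: A_gv = 1840, A_nv = 1040, A_nt = 400 mm²; R_n = min(0.6F_uA_nv, 0.6F_yA_gv) + U_bs·F_u·A_nt = 440.3 kN → 220 kN.
Bolt shear governs: 141 kN.

141 kN (bolt shear governs)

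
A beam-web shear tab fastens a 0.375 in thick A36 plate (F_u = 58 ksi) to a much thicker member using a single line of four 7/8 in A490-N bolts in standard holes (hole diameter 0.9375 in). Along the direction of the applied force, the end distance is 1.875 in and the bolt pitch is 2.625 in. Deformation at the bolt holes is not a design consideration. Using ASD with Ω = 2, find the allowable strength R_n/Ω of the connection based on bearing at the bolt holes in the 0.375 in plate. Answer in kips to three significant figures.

Per bolt r_n = 1.5 l_c t F_u ≤ 3.0 d t F_u; upper limit = 3.0 × 0.875 × 0.375 × 58 = 57.09 kips.
Edge bolt: l_c = 1.875 − 0.9375/2 = 1.406 in → 1.5 × 1.406 × 0.375 × 58 = 45.88 → r_n = 45.88 kips.
Interior bolts: l_c = 2.625 − 0.9375 = 1.688 in → 1.5 × 1.688 × 0.375 × 58 = 55.05 → r_n = 55.05 kips.
R_n = 1 × 45.88 + 3 × 55.05 = 211 kips.
Allowable strength R_n/Ω = 211 / 2 = 106 kips.

106 kips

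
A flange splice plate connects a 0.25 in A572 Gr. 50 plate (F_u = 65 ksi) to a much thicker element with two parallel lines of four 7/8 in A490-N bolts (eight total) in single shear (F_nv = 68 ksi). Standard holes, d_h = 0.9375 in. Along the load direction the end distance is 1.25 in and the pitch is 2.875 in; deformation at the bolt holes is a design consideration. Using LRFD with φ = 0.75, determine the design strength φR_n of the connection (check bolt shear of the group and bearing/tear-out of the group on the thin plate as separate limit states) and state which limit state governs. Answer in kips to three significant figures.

176 kips (bearing governs)

Bolt shear: A_b = π·0.875²/4 = 0.6013 in²; R_n = 68 × 0.6013 × 8 × 1 = 327.1 kips → 0.75 × 327.1 = 245 kips.
Bearing (1.2 l_c t F_u ≤ 2.4 d t F_u): upper limit = 2.4·0.875·0.25·65 = 34.12 kips.
  Edge l_c = 1.25 − 0.9375/2 = 0.7812 → r_n = 15.23 kips; interior l_c = 2.875 − 0.9375 = 1.938 → r_n = 34.12 kips.
  R_n,bearing = 2·15.23 + 6·34.12 = 235.2 kips → 0.75 × 235.2 = 176 kips.
Bearing governs: 176 kips.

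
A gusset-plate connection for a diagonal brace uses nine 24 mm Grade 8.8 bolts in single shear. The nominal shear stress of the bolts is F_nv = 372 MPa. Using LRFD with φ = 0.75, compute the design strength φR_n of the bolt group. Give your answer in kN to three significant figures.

A_b = π × 24² / 4 = 452.4 mm².
R_n = F_nv · A_b · n · n_s = 372 × 452.4 × 9 × 1 / 1000 = 1515 kN.
Design strength φR_n = 0.75 × 1515 = 1140 kN.

1140 kN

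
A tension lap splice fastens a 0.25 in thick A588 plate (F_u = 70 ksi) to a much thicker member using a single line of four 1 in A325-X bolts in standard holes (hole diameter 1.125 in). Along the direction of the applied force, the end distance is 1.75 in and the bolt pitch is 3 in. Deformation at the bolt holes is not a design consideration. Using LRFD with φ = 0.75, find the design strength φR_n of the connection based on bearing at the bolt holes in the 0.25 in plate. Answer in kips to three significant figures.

134 kips

Per bolt r_n = 1.5 l_c t F_u ≤ 3.0 d t F_u; upper limit = 3.0 × 1 × 0.25 × 70 = 52.5 kips.
Edge bolt: l_c = 1.75 − 1.125/2 = 1.188 in → 1.5 × 1.188 × 0.25 × 70 = 31.17 → r_n = 31.17 kips.
Interior bolts: l_c = 3 − 1.125 = 1.875 in → 1.5 × 1.875 × 0.25 × 70 = 49.22 → r_n = 49.22 kips.
R_n = 1 × 31.17 + 3 × 49.22 = 178.8 kips.
Design strength φR_n = 0.75 × 178.8 = 134 kips.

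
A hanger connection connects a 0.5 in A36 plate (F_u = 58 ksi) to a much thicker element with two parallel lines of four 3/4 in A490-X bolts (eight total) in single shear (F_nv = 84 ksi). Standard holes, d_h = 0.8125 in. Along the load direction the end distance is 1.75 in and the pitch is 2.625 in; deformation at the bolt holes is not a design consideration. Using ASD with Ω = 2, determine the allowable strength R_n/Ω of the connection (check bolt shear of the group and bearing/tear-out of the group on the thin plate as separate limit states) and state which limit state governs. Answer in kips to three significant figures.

Bolt shear: A_b = π·0.75²/4 = 0.4418 in²; R_n = 84 × 0.4418 × 8 × 1 = 296.9 kips → 296.9 / 2 = 148 kips.
Bearing (1.5 l_c t F_u ≤ 3.0 d t F_u): upper limit = 3.0·0.75·0.5·58 = 65.25 kips.
  Edge l_c = 1.75 − 0.8125/2 = 1.344 → r_n = 58.45 kips; interior l_c = 2.625 − 0.8125 = 1.812 → r_n = 65.25 kips.
  R_n,bearing = 2·58.45 + 6·65.25 = 508.4 kips → 508.4 / 2 = 254 kips.
Bolt shear governs: 148 kips.

148 kips (bolt shear governs)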